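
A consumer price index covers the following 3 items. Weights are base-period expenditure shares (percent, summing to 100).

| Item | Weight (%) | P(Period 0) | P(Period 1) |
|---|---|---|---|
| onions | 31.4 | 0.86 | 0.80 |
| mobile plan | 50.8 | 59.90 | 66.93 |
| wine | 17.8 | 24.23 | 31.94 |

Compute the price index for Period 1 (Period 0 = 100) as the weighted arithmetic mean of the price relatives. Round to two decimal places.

109.44

onions: 31.4 × (0.80/0.86) = 31.4 × 0.930233 = 29.2093
mobile plan: 50.8 × (66.93/59.90) = 50.8 × 1.117362 = 56.7620
wine: 17.8 × (31.94/24.23) = 17.8 × 1.318201 = 23.4640
Index = Σ wᵢ·(p₁ᵢ/p₀ᵢ) = 29.2093 + 56.7620 + 23.4640 = 109.4353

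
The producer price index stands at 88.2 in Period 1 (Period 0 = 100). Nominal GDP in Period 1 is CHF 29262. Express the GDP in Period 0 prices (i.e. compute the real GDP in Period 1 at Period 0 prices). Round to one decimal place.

Real = Nominal ÷ (Index/100) = 29262 ÷ (88.2/100)
     = 29262 ÷ 0.882 = 33176.8707

33176.9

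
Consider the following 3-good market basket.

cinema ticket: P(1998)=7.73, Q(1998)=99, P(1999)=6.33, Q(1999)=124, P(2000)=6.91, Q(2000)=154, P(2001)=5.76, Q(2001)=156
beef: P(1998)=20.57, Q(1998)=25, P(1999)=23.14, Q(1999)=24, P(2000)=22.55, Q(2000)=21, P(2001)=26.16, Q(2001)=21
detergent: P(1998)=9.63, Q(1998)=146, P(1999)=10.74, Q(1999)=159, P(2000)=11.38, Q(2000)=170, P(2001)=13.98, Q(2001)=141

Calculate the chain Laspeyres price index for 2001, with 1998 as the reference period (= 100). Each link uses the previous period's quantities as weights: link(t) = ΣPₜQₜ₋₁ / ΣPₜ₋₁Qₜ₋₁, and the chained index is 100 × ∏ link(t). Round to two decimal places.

Link 1998→1999:
ΣP(1999)Q(1998) = 6.33×99 + 23.14×25 + 10.74×146 = 626.67 + 578.5 + 1568.04 = 2773.21
ΣP(1998)Q(1998) = 7.73×99 + 20.57×25 + 9.63×146 = 765.27 + 514.25 + 1405.98 = 2685.5
link = 2773.21/2685.5 = 1.032661
Link 1999→2000:
ΣP(2000)Q(1999) = 6.91×124 + 22.55×24 + 11.38×159 = 856.84 + 541.2 + 1809.42 = 3207.46
ΣP(1999)Q(1999) = 6.33×124 + 23.14×24 + 10.74×159 = 784.92 + 555.36 + 1707.66 = 3047.94
link = 3207.46/3047.94 = 1.052337
Link 2000→2001:
ΣP(2001)Q(2000) = 5.76×154 + 26.16×21 + 13.98×170 = 887.04 + 549.36 + 2376.6 = 3813
ΣP(2000)Q(2000) = 6.91×154 + 22.55×21 + 11.38×170 = 1064.14 + 473.55 + 1934.6 = 3472.29
link = 3813/3472.29 = 1.098123
Chained index = 100 × 1.032661 × 1.052337 × 1.098123 = 119.3337

119.33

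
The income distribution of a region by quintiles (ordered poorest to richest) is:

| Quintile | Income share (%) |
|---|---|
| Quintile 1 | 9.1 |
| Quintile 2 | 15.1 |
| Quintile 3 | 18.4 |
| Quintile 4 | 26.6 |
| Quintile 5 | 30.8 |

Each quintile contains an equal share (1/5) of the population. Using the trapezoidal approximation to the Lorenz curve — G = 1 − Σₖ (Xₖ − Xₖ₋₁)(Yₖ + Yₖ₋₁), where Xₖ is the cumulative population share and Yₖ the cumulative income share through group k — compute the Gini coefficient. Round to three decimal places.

Cumulative income shares Yₖ: 0.0910, 0.2420, 0.4260, 0.6920, 1.0000
Σ (Xₖ−Xₖ₋₁)(Yₖ+Yₖ₋₁) = (1/5)(0.0910+0.0000) + (1/5)(0.2420+0.0910) + (1/5)(0.4260+0.2420) + (1/5)(0.6920+0.4260) + (1/5)(1.0000+0.6920)
  = 0.0182 + 0.0666 + 0.1336 + 0.2236 + 0.3384 = 0.7804
G = 1 − 0.7804 = 0.2196

0.220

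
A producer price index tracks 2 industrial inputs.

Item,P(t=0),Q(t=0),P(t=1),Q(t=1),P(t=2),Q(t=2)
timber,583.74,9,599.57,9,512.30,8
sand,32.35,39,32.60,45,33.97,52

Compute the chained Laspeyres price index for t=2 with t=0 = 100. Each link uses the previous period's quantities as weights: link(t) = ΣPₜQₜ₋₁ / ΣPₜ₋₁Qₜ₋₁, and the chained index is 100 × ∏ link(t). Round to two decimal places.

Link t=0→t=1:
ΣP(t=1)Q(t=0) = 599.57×9 + 32.60×39 = 5396.13 + 1271.4 = 6667.53
ΣP(t=0)Q(t=0) = 583.74×9 + 32.35×39 = 5253.66 + 1261.65 = 6515.31
link = 6667.53/6515.31 = 1.023363
Link t=1→t=2:
ΣP(t=2)Q(t=1) = 512.30×9 + 33.97×45 = 4610.7 + 1528.65 = 6139.35
ΣP(t=1)Q(t=1) = 599.57×9 + 32.60×45 = 5396.13 + 1467 = 6863.13
link = 6139.35/6863.13 = 0.894541
Chained index = 100 × 1.023363 × 0.894541 = 91.5440

91.54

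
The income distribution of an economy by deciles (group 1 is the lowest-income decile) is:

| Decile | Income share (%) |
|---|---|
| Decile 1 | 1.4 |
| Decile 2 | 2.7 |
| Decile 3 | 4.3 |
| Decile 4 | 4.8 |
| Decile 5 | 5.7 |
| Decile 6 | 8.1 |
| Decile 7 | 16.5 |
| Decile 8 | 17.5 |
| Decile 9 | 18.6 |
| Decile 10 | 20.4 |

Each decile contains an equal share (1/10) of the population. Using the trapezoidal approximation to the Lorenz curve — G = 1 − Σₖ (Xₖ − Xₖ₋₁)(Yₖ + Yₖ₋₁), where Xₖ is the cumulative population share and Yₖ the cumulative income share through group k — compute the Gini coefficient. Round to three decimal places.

0.386

Cumulative income shares Yₖ: 0.0140, 0.0410, 0.0840, 0.1320, 0.1890, 0.2700, 0.4350, 0.6100, 0.7960, 1.0000
Σ (Xₖ−Xₖ₋₁)(Yₖ+Yₖ₋₁) = (1/10)(0.0140+0.0000) + (1/10)(0.0410+0.0140) + (1/10)(0.0840+0.0410) + (1/10)(0.1320+0.0840) + (1/10)(0.1890+0.1320) + (1/10)(0.2700+0.1890) + (1/10)(0.4350+0.2700) + (1/10)(0.6100+0.4350) + (1/10)(0.7960+0.6100) + (1/10)(1.0000+0.7960)
  = 0.0014 + 0.0055 + 0.0125 + 0.0216 + 0.0321 + 0.0459 + 0.0705 + 0.1045 + 0.1406 + 0.1796 = 0.6142
G = 1 − 0.6142 = 0.3858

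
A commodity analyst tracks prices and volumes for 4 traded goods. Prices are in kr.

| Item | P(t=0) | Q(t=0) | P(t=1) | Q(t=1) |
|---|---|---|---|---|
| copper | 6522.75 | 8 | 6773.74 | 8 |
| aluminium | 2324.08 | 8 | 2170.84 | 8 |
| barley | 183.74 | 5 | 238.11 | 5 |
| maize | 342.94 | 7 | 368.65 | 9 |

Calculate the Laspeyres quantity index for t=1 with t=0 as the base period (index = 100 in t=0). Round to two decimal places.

Laspeyres quantity index uses base-period prices as weights.
ΣP(t=0)·Q(t=1) = 6522.75×8 + 2324.08×8 + 183.74×5 + 342.94×9 = 52182 + 18592.64 + 918.7 + 3086.46 = 74779.8
ΣP(t=0)·Q(t=0) = 6522.75×8 + 2324.08×8 + 183.74×5 + 342.94×7 = 52182 + 18592.64 + 918.7 + 2400.58 = 74093.92
Index = 74779.8 / 74093.92 × 100 = 100.9257

100.93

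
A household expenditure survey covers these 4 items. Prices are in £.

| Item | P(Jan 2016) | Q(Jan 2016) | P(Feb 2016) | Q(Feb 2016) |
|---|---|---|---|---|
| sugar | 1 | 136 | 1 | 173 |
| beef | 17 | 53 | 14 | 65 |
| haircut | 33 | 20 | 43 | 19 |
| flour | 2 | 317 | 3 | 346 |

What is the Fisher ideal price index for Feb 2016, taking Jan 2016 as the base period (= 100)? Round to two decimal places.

Laspeyres component (base-period weights):
ΣP(Feb 2016)Q(Jan 2016) = 1×136 + 14×53 + 43×20 + 3×317 = 136 + 742 + 860 + 951 = 2689
ΣP(Jan 2016)Q(Jan 2016) = 1×136 + 17×53 + 33×20 + 2×317 = 136 + 901 + 660 + 634 = 2331
L = 2689 / 2331 × 100 = 115.3582
Paasche component (current-period weights):
ΣP(Feb 2016)Q(Feb 2016) = 1×173 + 14×65 + 43×19 + 3×346 = 173 + 910 + 817 + 1038 = 2938
ΣP(Jan 2016)Q(Feb 2016) = 1×173 + 17×65 + 33×19 + 2×346 = 173 + 1105 + 627 + 692 = 2597
P = 2938 / 2597 × 100 = 113.1305
Fisher = √(L × P) = √(115.3582 × 113.1305) = 114.2389

114.24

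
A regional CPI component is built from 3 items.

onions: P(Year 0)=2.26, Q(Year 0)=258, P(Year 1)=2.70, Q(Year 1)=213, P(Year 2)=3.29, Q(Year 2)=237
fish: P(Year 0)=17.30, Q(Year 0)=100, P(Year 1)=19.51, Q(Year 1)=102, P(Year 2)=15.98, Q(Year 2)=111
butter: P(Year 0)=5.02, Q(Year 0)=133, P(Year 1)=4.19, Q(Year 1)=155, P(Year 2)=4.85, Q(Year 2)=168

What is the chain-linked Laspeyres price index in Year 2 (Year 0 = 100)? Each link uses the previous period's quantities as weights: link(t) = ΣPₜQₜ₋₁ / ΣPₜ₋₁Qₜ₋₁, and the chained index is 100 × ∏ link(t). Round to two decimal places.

Link Year 0→Year 1:
ΣP(Year 1)Q(Year 0) = 2.70×258 + 19.51×100 + 4.19×133 = 696.6 + 1951 + 557.27 = 3204.87
ΣP(Year 0)Q(Year 0) = 2.26×258 + 17.30×100 + 5.02×133 = 583.08 + 1730 + 667.66 = 2980.74
link = 3204.87/2980.74 = 1.075193
Link Year 1→Year 2:
ΣP(Year 2)Q(Year 1) = 3.29×213 + 15.98×102 + 4.85×155 = 700.77 + 1629.96 + 751.75 = 3082.48
ΣP(Year 1)Q(Year 1) = 2.70×213 + 19.51×102 + 4.19×155 = 575.1 + 1990.02 + 649.45 = 3214.57
link = 3082.48/3214.57 = 0.958909
Chained index = 100 × 1.075193 × 0.958909 = 103.1012

103.10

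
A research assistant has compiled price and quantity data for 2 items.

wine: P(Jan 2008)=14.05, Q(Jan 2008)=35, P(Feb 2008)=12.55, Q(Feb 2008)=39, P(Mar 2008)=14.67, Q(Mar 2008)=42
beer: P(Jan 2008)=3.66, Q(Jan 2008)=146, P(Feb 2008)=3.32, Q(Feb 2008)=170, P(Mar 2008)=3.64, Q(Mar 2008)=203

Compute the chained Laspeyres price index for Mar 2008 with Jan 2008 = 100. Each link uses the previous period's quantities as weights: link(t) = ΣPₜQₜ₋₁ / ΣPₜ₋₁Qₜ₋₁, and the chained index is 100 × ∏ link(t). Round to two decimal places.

Link Jan 2008→Feb 2008:
ΣP(Feb 2008)Q(Jan 2008) = 12.55×35 + 3.32×146 = 439.25 + 484.72 = 923.97
ΣP(Jan 2008)Q(Jan 2008) = 14.05×35 + 3.66×146 = 491.75 + 534.36 = 1026.11
link = 923.97/1026.11 = 0.900459
Link Feb 2008→Mar 2008:
ΣP(Mar 2008)Q(Feb 2008) = 14.67×39 + 3.64×170 = 572.13 + 618.8 = 1190.93
ΣP(Feb 2008)Q(Feb 2008) = 12.55×39 + 3.32×170 = 489.45 + 564.4 = 1053.85
link = 1190.93/1053.85 = 1.130075
Chained index = 100 × 0.900459 × 1.130075 = 101.7587

101.76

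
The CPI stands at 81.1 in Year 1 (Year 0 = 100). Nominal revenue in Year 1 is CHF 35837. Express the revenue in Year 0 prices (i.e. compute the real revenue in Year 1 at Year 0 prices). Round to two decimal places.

44188.66

Real = Nominal ÷ (Index/100) = 35837 ÷ (81.1/100)
     = 35837 ÷ 0.811 = 44188.6560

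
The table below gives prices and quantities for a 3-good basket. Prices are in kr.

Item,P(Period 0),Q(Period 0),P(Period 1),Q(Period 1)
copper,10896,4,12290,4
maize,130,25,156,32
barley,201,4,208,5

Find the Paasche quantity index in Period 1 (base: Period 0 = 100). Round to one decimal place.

102.4

Paasche quantity index uses current-period prices as weights.
ΣP(Period 1)·Q(Period 1) = 12290×4 + 156×32 + 208×5 = 49160 + 4992 + 1040 = 55192
ΣP(Period 1)·Q(Period 0) = 12290×4 + 156×25 + 208×4 = 49160 + 3900 + 832 = 53892
Index = 55192 / 53892 × 100 = 102.4122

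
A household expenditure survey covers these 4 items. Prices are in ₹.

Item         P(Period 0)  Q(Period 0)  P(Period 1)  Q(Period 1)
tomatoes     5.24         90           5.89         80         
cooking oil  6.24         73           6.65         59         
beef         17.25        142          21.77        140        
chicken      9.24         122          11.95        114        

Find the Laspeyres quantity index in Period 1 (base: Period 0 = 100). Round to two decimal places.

94.49

Laspeyres quantity index uses base-period prices as weights.
ΣP(Period 0)·Q(Period 1) = 5.24×80 + 6.24×59 + 17.25×140 + 9.24×114 = 419.2 + 368.16 + 2415 + 1053.36 = 4255.72
ΣP(Period 0)·Q(Period 0) = 5.24×90 + 6.24×73 + 17.25×142 + 9.24×122 = 471.6 + 455.52 + 2449.5 + 1127.28 = 4503.9
Index = 4255.72 / 4503.9 × 100 = 94.4897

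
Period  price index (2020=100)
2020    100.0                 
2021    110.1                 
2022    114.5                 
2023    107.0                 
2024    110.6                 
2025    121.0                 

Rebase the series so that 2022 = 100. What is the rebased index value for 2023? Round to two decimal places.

93.45

Rebased(2023) = 107.0 / 114.5 × 100 = 93.4498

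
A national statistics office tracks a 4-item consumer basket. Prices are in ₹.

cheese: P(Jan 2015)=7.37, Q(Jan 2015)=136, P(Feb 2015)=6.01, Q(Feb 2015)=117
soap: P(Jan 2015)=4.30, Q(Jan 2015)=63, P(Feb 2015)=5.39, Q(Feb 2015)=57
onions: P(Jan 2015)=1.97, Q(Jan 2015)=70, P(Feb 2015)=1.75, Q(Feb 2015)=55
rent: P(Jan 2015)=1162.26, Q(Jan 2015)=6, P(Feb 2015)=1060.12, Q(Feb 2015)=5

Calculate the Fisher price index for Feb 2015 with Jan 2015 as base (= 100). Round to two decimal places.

91.15

Laspeyres component (base-period weights):
ΣP(Feb 2015)Q(Jan 2015) = 6.01×136 + 5.39×63 + 1.75×70 + 1060.12×6 = 817.36 + 339.57 + 122.5 + 6360.72 = 7640.15
ΣP(Jan 2015)Q(Jan 2015) = 7.37×136 + 4.30×63 + 1.97×70 + 1162.26×6 = 1002.32 + 270.9 + 137.9 + 6973.56 = 8384.68
L = 7640.15 / 8384.68 × 100 = 91.1204
Paasche component (current-period weights):
ΣP(Feb 2015)Q(Feb 2015) = 6.01×117 + 5.39×57 + 1.75×55 + 1060.12×5 = 703.17 + 307.23 + 96.25 + 5300.6 = 6407.25
ΣP(Jan 2015)Q(Feb 2015) = 7.37×117 + 4.30×57 + 1.97×55 + 1162.26×5 = 862.29 + 245.1 + 108.35 + 5811.3 = 7027.04
P = 6407.25 / 7027.04 × 100 = 91.1799
Fisher = √(L × P) = √(91.1204 × 91.1799) = 91.1501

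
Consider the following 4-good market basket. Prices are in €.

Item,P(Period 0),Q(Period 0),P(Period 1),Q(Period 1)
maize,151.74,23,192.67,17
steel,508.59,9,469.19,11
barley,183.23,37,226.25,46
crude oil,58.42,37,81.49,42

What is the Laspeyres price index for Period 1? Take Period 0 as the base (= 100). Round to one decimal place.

Laspeyres price index uses base-period quantities as weights.
ΣP(Period 1)·Q(Period 0) = 192.67×23 + 469.19×9 + 226.25×37 + 81.49×37 = 4431.41 + 4222.71 + 8371.25 + 3015.13 = 20040.5
ΣP(Period 0)·Q(Period 0) = 151.74×23 + 508.59×9 + 183.23×37 + 58.42×37 = 3490.02 + 4577.31 + 6779.51 + 2161.54 = 17008.38
Index = 20040.5 / 17008.38 × 100 = 117.8272

117.8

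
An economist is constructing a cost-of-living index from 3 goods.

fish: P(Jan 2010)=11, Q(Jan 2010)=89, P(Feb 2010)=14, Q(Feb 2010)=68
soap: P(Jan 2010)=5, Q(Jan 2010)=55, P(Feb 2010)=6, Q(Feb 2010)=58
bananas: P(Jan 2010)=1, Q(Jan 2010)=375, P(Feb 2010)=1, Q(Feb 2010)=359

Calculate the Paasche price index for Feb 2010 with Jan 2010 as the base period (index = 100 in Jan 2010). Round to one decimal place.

Paasche price index uses current-period quantities as weights.
ΣP(Feb 2010)·Q(Feb 2010) = 14×68 + 6×58 + 1×359 = 952 + 348 + 359 = 1659
ΣP(Jan 2010)·Q(Feb 2010) = 11×68 + 5×58 + 1×359 = 748 + 290 + 359 = 1397
Index = 1659 / 1397 × 100 = 118.7545

118.8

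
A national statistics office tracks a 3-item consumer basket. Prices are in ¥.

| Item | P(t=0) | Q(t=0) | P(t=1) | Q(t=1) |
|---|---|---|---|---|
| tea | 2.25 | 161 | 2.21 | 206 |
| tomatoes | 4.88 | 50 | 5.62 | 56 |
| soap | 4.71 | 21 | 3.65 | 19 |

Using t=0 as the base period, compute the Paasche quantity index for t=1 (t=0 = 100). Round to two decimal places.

Paasche quantity index uses current-period prices as weights.
ΣP(t=1)·Q(t=1) = 2.21×206 + 5.62×56 + 3.65×19 = 455.26 + 314.72 + 69.35 = 839.33
ΣP(t=1)·Q(t=0) = 2.21×161 + 5.62×50 + 3.65×21 = 355.81 + 281 + 76.65 = 713.46
Index = 839.33 / 713.46 × 100 = 117.6422

117.64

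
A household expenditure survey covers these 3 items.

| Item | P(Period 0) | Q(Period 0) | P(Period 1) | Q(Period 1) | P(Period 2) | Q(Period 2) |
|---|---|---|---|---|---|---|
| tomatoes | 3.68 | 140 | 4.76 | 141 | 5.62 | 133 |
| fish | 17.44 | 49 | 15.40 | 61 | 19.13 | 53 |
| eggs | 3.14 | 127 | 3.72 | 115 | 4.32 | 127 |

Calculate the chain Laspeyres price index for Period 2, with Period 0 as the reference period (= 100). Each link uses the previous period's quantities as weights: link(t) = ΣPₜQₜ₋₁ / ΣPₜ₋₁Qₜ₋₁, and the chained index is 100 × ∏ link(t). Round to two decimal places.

129.01

Link Period 0→Period 1:
ΣP(Period 1)Q(Period 0) = 4.76×140 + 15.40×49 + 3.72×127 = 666.4 + 754.6 + 472.44 = 1893.44
ΣP(Period 0)Q(Period 0) = 3.68×140 + 17.44×49 + 3.14×127 = 515.2 + 854.56 + 398.78 = 1768.54
link = 1893.44/1768.54 = 1.070623
Link Period 1→Period 2:
ΣP(Period 2)Q(Period 1) = 5.62×141 + 19.13×61 + 4.32×115 = 792.42 + 1166.93 + 496.8 = 2456.15
ΣP(Period 1)Q(Period 1) = 4.76×141 + 15.40×61 + 3.72×115 = 671.16 + 939.4 + 427.8 = 2038.36
link = 2456.15/2038.36 = 1.204964
Chained index = 100 × 1.070623 × 1.204964 = 129.0062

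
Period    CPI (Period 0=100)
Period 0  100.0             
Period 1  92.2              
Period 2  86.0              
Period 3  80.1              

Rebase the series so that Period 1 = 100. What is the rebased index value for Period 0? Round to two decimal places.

Rebased(Period 0) = 100.0 / 92.2 × 100 = 108.4599

108.46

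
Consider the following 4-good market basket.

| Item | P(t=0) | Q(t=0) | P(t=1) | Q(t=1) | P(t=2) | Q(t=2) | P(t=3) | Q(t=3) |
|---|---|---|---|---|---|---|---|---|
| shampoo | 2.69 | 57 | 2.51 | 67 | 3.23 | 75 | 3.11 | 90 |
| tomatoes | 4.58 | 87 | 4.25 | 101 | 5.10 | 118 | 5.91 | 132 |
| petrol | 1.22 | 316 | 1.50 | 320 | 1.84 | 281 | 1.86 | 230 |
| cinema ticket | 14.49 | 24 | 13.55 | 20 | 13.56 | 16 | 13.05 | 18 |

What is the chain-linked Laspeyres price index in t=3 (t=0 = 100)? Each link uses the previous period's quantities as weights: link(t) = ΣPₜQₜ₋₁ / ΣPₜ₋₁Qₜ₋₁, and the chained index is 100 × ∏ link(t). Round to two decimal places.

Link t=0→t=1:
ΣP(t=1)Q(t=0) = 2.51×57 + 4.25×87 + 1.50×316 + 13.55×24 = 143.07 + 369.75 + 474 + 325.2 = 1312.02
ΣP(t=0)Q(t=0) = 2.69×57 + 4.58×87 + 1.22×316 + 14.49×24 = 153.33 + 398.46 + 385.52 + 347.76 = 1285.07
link = 1312.02/1285.07 = 1.020972
Link t=1→t=2:
ΣP(t=2)Q(t=1) = 3.23×67 + 5.10×101 + 1.84×320 + 13.56×20 = 216.41 + 515.1 + 588.8 + 271.2 = 1591.51
ΣP(t=1)Q(t=1) = 2.51×67 + 4.25×101 + 1.50×320 + 13.55×20 = 168.17 + 429.25 + 480 + 271 = 1348.42
link = 1591.51/1348.42 = 1.180278
Link t=2→t=3:
ΣP(t=3)Q(t=2) = 3.11×75 + 5.91×118 + 1.86×281 + 13.05×16 = 233.25 + 697.38 + 522.66 + 208.8 = 1662.09
ΣP(t=2)Q(t=2) = 3.23×75 + 5.10×118 + 1.84×281 + 13.56×16 = 242.25 + 601.8 + 517.04 + 216.96 = 1578.05
link = 1662.09/1578.05 = 1.053256
Chained index = 100 × 1.020972 × 1.180278 × 1.053256 = 126.9205

126.92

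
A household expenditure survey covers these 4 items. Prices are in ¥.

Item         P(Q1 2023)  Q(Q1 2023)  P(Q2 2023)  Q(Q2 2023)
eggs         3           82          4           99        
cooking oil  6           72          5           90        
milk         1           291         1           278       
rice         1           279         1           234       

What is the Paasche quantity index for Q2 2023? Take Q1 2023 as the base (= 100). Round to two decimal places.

Paasche quantity index uses current-period prices as weights.
ΣP(Q2 2023)·Q(Q2 2023) = 4×99 + 5×90 + 1×278 + 1×234 = 396 + 450 + 278 + 234 = 1358
ΣP(Q2 2023)·Q(Q1 2023) = 4×82 + 5×72 + 1×291 + 1×279 = 328 + 360 + 291 + 279 = 1258
Index = 1358 / 1258 × 100 = 107.9491

107.95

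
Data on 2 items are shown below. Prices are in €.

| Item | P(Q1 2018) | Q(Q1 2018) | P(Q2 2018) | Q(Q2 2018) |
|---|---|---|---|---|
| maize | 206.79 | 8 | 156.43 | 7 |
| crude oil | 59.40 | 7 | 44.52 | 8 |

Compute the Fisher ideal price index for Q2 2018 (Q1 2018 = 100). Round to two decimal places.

75.49

Laspeyres component (base-period weights):
ΣP(Q2 2018)Q(Q1 2018) = 156.43×8 + 44.52×7 = 1251.44 + 311.64 = 1563.08
ΣP(Q1 2018)Q(Q1 2018) = 206.79×8 + 59.40×7 = 1654.32 + 415.8 = 2070.12
L = 1563.08 / 2070.12 × 100 = 75.5067
Paasche component (current-period weights):
ΣP(Q2 2018)Q(Q2 2018) = 156.43×7 + 44.52×8 = 1095.01 + 356.16 = 1451.17
ΣP(Q1 2018)Q(Q2 2018) = 206.79×7 + 59.40×8 = 1447.53 + 475.2 = 1922.73
P = 1451.17 / 1922.73 × 100 = 75.4745
Fisher = √(L × P) = √(75.5067 × 75.4745) = 75.4906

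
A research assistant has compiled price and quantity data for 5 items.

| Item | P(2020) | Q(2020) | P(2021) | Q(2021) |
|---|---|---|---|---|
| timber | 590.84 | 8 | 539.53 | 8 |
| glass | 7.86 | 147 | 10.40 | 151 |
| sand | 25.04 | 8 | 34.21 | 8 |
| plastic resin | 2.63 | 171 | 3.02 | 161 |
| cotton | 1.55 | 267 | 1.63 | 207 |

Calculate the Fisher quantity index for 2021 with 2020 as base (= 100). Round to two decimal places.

98.76

Laspeyres component (base-period weights):
ΣP(2020)Q(2021) = 590.84×8 + 7.86×151 + 25.04×8 + 2.63×161 + 1.55×207 = 4726.72 + 1186.86 + 200.32 + 423.43 + 320.85 = 6858.18
ΣP(2020)Q(2020) = 590.84×8 + 7.86×147 + 25.04×8 + 2.63×171 + 1.55×267 = 4726.72 + 1155.42 + 200.32 + 449.73 + 413.85 = 6946.04
L = 6858.18 / 6946.04 × 100 = 98.7351
Paasche component (current-period weights):
ΣP(2021)Q(2021) = 539.53×8 + 10.40×151 + 34.21×8 + 3.02×161 + 1.63×207 = 4316.24 + 1570.4 + 273.68 + 486.22 + 337.41 = 6983.95
ΣP(2021)Q(2020) = 539.53×8 + 10.40×147 + 34.21×8 + 3.02×171 + 1.63×267 = 4316.24 + 1528.8 + 273.68 + 516.42 + 435.21 = 7070.35
P = 6983.95 / 7070.35 × 100 = 98.7780
Fisher = √(L × P) = √(98.7351 × 98.7780) = 98.7565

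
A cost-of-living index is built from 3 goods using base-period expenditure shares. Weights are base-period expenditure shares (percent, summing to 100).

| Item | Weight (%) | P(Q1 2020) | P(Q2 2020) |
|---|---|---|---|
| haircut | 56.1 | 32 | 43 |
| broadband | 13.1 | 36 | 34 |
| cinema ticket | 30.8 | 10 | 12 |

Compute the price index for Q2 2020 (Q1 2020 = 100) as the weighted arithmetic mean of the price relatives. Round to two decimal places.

haircut: 56.1 × (43/32) = 56.1 × 1.343750 = 75.3844
broadband: 13.1 × (34/36) = 13.1 × 0.944444 = 12.3722
cinema ticket: 30.8 × (12/10) = 30.8 × 1.200000 = 36.9600
Index = Σ wᵢ·(p₁ᵢ/p₀ᵢ) = 75.3844 + 12.3722 + 36.9600 = 124.7166

124.72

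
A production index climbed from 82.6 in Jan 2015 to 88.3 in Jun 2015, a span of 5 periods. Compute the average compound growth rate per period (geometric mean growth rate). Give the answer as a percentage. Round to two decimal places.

1.34%

Growth factor = (88.3/82.6)^(1/5) = (1.069007)^(1/5) = 1.013436
Growth rate = 1.013436 − 1 = 0.013436 = 1.3436%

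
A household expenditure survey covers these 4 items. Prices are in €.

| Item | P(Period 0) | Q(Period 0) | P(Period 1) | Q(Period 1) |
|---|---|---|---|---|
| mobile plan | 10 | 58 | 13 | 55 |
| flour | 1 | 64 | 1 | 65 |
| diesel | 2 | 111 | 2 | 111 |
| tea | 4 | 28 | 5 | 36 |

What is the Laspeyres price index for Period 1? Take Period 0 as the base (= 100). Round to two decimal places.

Laspeyres price index uses base-period quantities as weights.
ΣP(Period 1)·Q(Period 0) = 13×58 + 1×64 + 2×111 + 5×28 = 754 + 64 + 222 + 140 = 1180
ΣP(Period 0)·Q(Period 0) = 10×58 + 1×64 + 2×111 + 4×28 = 580 + 64 + 222 + 112 = 978
Index = 1180 / 978 × 100 = 120.6544

120.65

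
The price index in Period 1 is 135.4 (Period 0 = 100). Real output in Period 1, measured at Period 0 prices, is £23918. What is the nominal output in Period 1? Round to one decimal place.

Nominal = Real × (Index/100) = 23918 × (135.4/100)
        = 23918 × 1.354 = 32384.9720

32385.0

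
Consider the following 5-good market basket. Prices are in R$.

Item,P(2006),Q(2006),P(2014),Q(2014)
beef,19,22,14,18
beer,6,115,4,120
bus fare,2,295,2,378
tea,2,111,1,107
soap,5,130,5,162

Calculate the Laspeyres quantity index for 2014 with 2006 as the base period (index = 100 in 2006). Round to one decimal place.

110.6

Laspeyres quantity index uses base-period prices as weights.
ΣP(2006)·Q(2014) = 19×18 + 6×120 + 2×378 + 2×107 + 5×162 = 342 + 720 + 756 + 214 + 810 = 2842
ΣP(2006)·Q(2006) = 19×22 + 6×115 + 2×295 + 2×111 + 5×130 = 418 + 690 + 590 + 222 + 650 = 2570
Index = 2842 / 2570 × 100 = 110.5837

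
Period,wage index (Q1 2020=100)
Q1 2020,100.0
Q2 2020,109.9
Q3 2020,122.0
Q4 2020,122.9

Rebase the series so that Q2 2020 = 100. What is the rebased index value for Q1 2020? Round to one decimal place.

91.0

Rebased(Q1 2020) = 100.0 / 109.9 × 100 = 90.9918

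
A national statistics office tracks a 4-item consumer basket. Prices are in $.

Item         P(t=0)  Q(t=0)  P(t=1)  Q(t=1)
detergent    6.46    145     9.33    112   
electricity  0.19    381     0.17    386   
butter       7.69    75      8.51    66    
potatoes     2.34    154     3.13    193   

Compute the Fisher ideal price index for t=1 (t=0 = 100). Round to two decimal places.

130.02

Laspeyres component (base-period weights):
ΣP(t=1)Q(t=0) = 9.33×145 + 0.17×381 + 8.51×75 + 3.13×154 = 1352.85 + 64.77 + 638.25 + 482.02 = 2537.89
ΣP(t=0)Q(t=0) = 6.46×145 + 0.19×381 + 7.69×75 + 2.34×154 = 936.7 + 72.39 + 576.75 + 360.36 = 1946.2
L = 2537.89 / 1946.2 × 100 = 130.4023
Paasche component (current-period weights):
ΣP(t=1)Q(t=1) = 9.33×112 + 0.17×386 + 8.51×66 + 3.13×193 = 1044.96 + 65.62 + 561.66 + 604.09 = 2276.33
ΣP(t=0)Q(t=1) = 6.46×112 + 0.19×386 + 7.69×66 + 2.34×193 = 723.52 + 73.34 + 507.54 + 451.62 = 1756.02
P = 2276.33 / 1756.02 × 100 = 129.6301
Fisher = √(L × P) = √(130.4023 × 129.6301) = 130.0156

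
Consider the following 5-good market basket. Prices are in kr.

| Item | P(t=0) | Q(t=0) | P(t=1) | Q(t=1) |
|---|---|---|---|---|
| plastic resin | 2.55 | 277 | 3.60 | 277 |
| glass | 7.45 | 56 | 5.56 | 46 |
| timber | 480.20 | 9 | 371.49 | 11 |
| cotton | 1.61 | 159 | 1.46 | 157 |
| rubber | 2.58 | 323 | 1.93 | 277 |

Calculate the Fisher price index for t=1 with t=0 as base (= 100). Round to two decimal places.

Laspeyres component (base-period weights):
ΣP(t=1)Q(t=0) = 3.60×277 + 5.56×56 + 371.49×9 + 1.46×159 + 1.93×323 = 997.2 + 311.36 + 3343.41 + 232.14 + 623.39 = 5507.5
ΣP(t=0)Q(t=0) = 2.55×277 + 7.45×56 + 480.20×9 + 1.61×159 + 2.58×323 = 706.35 + 417.2 + 4321.8 + 255.99 + 833.34 = 6534.68
L = 5507.5 / 6534.68 × 100 = 84.2811
Paasche component (current-period weights):
ΣP(t=1)Q(t=1) = 3.60×277 + 5.56×46 + 371.49×11 + 1.46×157 + 1.93×277 = 997.2 + 255.76 + 4086.39 + 229.22 + 534.61 = 6103.18
ΣP(t=0)Q(t=1) = 2.55×277 + 7.45×46 + 480.20×11 + 1.61×157 + 2.58×277 = 706.35 + 342.7 + 5282.2 + 252.77 + 714.66 = 7298.68
P = 6103.18 / 7298.68 × 100 = 83.6203
Fisher = √(L × P) = √(84.2811 × 83.6203) = 83.9501

83.95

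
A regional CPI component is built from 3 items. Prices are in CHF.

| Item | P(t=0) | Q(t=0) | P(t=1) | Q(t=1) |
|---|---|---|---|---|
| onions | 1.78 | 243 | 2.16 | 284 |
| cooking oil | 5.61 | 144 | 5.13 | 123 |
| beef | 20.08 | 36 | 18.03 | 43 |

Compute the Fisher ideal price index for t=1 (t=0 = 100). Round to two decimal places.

Laspeyres component (base-period weights):
ΣP(t=1)Q(t=0) = 2.16×243 + 5.13×144 + 18.03×36 = 524.88 + 738.72 + 649.08 = 1912.68
ΣP(t=0)Q(t=0) = 1.78×243 + 5.61×144 + 20.08×36 = 432.54 + 807.84 + 722.88 = 1963.26
L = 1912.68 / 1963.26 × 100 = 97.4237
Paasche component (current-period weights):
ΣP(t=1)Q(t=1) = 2.16×284 + 5.13×123 + 18.03×43 = 613.44 + 630.99 + 775.29 = 2019.72
ΣP(t=0)Q(t=1) = 1.78×284 + 5.61×123 + 20.08×43 = 505.52 + 690.03 + 863.44 = 2058.99
P = 2019.72 / 2058.99 × 100 = 98.0928
Fisher = √(L × P) = √(97.4237 × 98.0928) = 97.7576

97.76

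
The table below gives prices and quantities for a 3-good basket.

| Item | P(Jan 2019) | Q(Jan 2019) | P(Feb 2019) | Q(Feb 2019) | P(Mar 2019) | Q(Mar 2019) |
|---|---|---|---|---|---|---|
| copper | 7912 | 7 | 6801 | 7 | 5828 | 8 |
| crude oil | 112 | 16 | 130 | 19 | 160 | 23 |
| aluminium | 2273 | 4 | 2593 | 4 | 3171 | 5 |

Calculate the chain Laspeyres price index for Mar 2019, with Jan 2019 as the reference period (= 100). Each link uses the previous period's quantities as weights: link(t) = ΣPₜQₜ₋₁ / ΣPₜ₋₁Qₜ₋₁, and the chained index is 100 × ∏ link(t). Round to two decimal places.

84.74

Link Jan 2019→Feb 2019:
ΣP(Feb 2019)Q(Jan 2019) = 6801×7 + 130×16 + 2593×4 = 47607 + 2080 + 10372 = 60059
ΣP(Jan 2019)Q(Jan 2019) = 7912×7 + 112×16 + 2273×4 = 55384 + 1792 + 9092 = 66268
link = 60059/66268 = 0.906305
Link Feb 2019→Mar 2019:
ΣP(Mar 2019)Q(Feb 2019) = 5828×7 + 160×19 + 3171×4 = 40796 + 3040 + 12684 = 56520
ΣP(Feb 2019)Q(Feb 2019) = 6801×7 + 130×19 + 2593×4 = 47607 + 2470 + 10372 = 60449
link = 56520/60449 = 0.935003
Chained index = 100 × 0.906305 × 0.935003 = 84.7398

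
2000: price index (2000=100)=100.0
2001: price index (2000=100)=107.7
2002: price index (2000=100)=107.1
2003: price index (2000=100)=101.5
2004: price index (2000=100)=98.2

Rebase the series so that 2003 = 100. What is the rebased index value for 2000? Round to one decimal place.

98.5

Rebased(2000) = 100.0 / 101.5 × 100 = 98.5222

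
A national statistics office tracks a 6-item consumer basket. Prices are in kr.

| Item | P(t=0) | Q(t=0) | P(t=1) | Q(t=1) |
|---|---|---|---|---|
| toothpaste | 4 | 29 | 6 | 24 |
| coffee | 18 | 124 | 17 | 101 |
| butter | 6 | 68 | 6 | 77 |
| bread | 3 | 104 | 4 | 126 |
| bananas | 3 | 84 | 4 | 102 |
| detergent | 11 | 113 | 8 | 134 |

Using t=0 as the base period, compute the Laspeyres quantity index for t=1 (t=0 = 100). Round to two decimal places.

Laspeyres quantity index uses base-period prices as weights.
ΣP(t=0)·Q(t=1) = 4×24 + 18×101 + 6×77 + 3×126 + 3×102 + 11×134 = 96 + 1818 + 462 + 378 + 306 + 1474 = 4534
ΣP(t=0)·Q(t=0) = 4×29 + 18×124 + 6×68 + 3×104 + 3×84 + 11×113 = 116 + 2232 + 408 + 312 + 252 + 1243 = 4563
Index = 4534 / 4563 × 100 = 99.3645

99.36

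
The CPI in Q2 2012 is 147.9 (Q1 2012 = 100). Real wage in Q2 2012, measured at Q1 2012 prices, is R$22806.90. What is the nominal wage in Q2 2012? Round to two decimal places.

Nominal = Real × (Index/100) = 22806.90 × (147.9/100)
        = 22806.90 × 1.479 = 33731.4051

33731.41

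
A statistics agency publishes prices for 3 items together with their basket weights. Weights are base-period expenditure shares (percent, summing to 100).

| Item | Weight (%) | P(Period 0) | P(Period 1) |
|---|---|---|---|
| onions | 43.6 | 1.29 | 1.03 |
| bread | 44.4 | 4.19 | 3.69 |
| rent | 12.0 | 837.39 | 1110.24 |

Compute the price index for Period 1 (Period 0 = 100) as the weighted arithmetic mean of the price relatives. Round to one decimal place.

89.8

onions: 43.6 × (1.03/1.29) = 43.6 × 0.798450 = 34.8124
bread: 44.4 × (3.69/4.19) = 44.4 × 0.880668 = 39.1017
rent: 12.0 × (1110.24/837.39) = 12.0 × 1.325834 = 15.9100
Index = Σ wᵢ·(p₁ᵢ/p₀ᵢ) = 34.8124 + 39.1017 + 15.9100 = 89.8241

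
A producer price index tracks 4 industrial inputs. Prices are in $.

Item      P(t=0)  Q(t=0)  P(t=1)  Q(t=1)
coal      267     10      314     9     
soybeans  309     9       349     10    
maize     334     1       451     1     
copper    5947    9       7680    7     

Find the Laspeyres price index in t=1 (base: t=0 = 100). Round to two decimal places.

Laspeyres price index uses base-period quantities as weights.
ΣP(t=1)·Q(t=0) = 314×10 + 349×9 + 451×1 + 7680×9 = 3140 + 3141 + 451 + 69120 = 75852
ΣP(t=0)·Q(t=0) = 267×10 + 309×9 + 334×1 + 5947×9 = 2670 + 2781 + 334 + 53523 = 59308
Index = 75852 / 59308 × 100 = 127.8951

127.90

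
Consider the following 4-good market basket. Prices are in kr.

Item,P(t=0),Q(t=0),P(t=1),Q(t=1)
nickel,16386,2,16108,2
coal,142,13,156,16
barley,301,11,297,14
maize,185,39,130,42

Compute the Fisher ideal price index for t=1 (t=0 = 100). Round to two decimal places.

Laspeyres component (base-period weights):
ΣP(t=1)Q(t=0) = 16108×2 + 156×13 + 297×11 + 130×39 = 32216 + 2028 + 3267 + 5070 = 42581
ΣP(t=0)Q(t=0) = 16386×2 + 142×13 + 301×11 + 185×39 = 32772 + 1846 + 3311 + 7215 = 45144
L = 42581 / 45144 × 100 = 94.3226
Paasche component (current-period weights):
ΣP(t=1)Q(t=1) = 16108×2 + 156×16 + 297×14 + 130×42 = 32216 + 2496 + 4158 + 5460 = 44330
ΣP(t=0)Q(t=1) = 16386×2 + 142×16 + 301×14 + 185×42 = 32772 + 2272 + 4214 + 7770 = 47028
P = 44330 / 47028 × 100 = 94.2630
Fisher = √(L × P) = √(94.3226 × 94.2630) = 94.2928

94.29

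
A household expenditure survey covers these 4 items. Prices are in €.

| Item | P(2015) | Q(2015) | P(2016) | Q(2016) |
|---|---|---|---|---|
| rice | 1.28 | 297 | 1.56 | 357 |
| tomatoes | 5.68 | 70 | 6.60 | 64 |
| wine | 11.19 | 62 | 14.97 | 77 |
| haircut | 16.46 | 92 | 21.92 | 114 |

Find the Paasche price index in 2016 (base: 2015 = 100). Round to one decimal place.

130.1

Paasche price index uses current-period quantities as weights.
ΣP(2016)·Q(2016) = 1.56×357 + 6.60×64 + 14.97×77 + 21.92×114 = 556.92 + 422.4 + 1152.69 + 2498.88 = 4630.89
ΣP(2015)·Q(2016) = 1.28×357 + 5.68×64 + 11.19×77 + 16.46×114 = 456.96 + 363.52 + 861.63 + 1876.44 = 3558.55
Index = 4630.89 / 3558.55 × 100 = 130.1342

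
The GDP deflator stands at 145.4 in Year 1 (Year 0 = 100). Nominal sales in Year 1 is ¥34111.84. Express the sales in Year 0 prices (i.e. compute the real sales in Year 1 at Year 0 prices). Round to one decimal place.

23460.7

Real = Nominal ÷ (Index/100) = 34111.84 ÷ (145.4/100)
     = 34111.84 ÷ 1.454 = 23460.6878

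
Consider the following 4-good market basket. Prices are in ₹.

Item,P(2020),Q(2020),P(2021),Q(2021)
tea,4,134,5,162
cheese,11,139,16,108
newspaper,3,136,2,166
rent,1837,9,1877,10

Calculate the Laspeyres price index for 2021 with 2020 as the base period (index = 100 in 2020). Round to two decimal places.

105.54

Laspeyres price index uses base-period quantities as weights.
ΣP(2021)·Q(2020) = 5×134 + 16×139 + 2×136 + 1877×9 = 670 + 2224 + 272 + 16893 = 20059
ΣP(2020)·Q(2020) = 4×134 + 11×139 + 3×136 + 1837×9 = 536 + 1529 + 408 + 16533 = 19006
Index = 20059 / 19006 × 100 = 105.5404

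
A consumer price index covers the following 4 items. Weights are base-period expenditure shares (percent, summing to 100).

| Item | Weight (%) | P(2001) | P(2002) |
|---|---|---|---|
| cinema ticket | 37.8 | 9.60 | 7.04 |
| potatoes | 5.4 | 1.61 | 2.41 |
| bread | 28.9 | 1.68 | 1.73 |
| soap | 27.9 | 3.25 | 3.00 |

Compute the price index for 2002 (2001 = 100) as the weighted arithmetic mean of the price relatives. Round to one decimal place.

cinema ticket: 37.8 × (7.04/9.60) = 37.8 × 0.733333 = 27.7200
potatoes: 5.4 × (2.41/1.61) = 5.4 × 1.496894 = 8.0832
bread: 28.9 × (1.73/1.68) = 28.9 × 1.029762 = 29.7601
soap: 27.9 × (3.00/3.25) = 27.9 × 0.923077 = 25.7538
Index = Σ wᵢ·(p₁ᵢ/p₀ᵢ) = 27.7200 + 8.0832 + 29.7601 + 25.7538 = 91.3172

91.3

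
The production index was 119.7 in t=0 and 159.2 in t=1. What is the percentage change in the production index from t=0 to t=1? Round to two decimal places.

Change = (159.2 − 119.7) / 119.7 × 100
       = 39.5 / 119.7 × 100 = 32.9992%

33.00%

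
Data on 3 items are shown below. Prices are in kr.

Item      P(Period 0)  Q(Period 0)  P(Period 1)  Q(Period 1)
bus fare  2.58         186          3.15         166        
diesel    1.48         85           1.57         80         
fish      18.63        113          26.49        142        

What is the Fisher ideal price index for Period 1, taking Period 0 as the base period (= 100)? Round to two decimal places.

137.55

Laspeyres component (base-period weights):
ΣP(Period 1)Q(Period 0) = 3.15×186 + 1.57×85 + 26.49×113 = 585.9 + 133.45 + 2993.37 = 3712.72
ΣP(Period 0)Q(Period 0) = 2.58×186 + 1.48×85 + 18.63×113 = 479.88 + 125.8 + 2105.19 = 2710.87
L = 3712.72 / 2710.87 × 100 = 136.9568
Paasche component (current-period weights):
ΣP(Period 1)Q(Period 1) = 3.15×166 + 1.57×80 + 26.49×142 = 522.9 + 125.6 + 3761.58 = 4410.08
ΣP(Period 0)Q(Period 1) = 2.58×166 + 1.48×80 + 18.63×142 = 428.28 + 118.4 + 2645.46 = 3192.14
P = 4410.08 / 3192.14 × 100 = 138.1543
Fisher = √(L × P) = √(136.9568 × 138.1543) = 137.5543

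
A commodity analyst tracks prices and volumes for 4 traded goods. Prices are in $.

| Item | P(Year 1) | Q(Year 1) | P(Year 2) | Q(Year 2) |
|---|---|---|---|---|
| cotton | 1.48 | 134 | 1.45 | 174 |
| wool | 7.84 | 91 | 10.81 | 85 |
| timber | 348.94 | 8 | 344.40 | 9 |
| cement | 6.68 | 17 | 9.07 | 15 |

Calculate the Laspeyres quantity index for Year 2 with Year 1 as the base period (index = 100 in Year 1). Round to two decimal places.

109.11

Laspeyres quantity index uses base-period prices as weights.
ΣP(Year 1)·Q(Year 2) = 1.48×174 + 7.84×85 + 348.94×9 + 6.68×15 = 257.52 + 666.4 + 3140.46 + 100.2 = 4164.58
ΣP(Year 1)·Q(Year 1) = 1.48×134 + 7.84×91 + 348.94×8 + 6.68×17 = 198.32 + 713.44 + 2791.52 + 113.56 = 3816.84
Index = 4164.58 / 3816.84 × 100 = 109.1107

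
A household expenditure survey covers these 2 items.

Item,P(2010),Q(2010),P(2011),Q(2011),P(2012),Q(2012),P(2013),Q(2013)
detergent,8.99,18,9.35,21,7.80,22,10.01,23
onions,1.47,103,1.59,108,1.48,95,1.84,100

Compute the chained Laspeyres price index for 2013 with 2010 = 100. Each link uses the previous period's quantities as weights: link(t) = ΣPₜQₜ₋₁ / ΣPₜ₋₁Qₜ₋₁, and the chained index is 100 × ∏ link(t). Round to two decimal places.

Link 2010→2011:
ΣP(2011)Q(2010) = 9.35×18 + 1.59×103 = 168.3 + 163.77 = 332.07
ΣP(2010)Q(2010) = 8.99×18 + 1.47×103 = 161.82 + 151.41 = 313.23
link = 332.07/313.23 = 1.060147
Link 2011→2012:
ΣP(2012)Q(2011) = 7.80×21 + 1.48×108 = 163.8 + 159.84 = 323.64
ΣP(2011)Q(2011) = 9.35×21 + 1.59×108 = 196.35 + 171.72 = 368.07
link = 323.64/368.07 = 0.879289
Link 2012→2013:
ΣP(2013)Q(2012) = 10.01×22 + 1.84×95 = 220.22 + 174.8 = 395.02
ΣP(2012)Q(2012) = 7.80×22 + 1.48×95 = 171.6 + 140.6 = 312.2
link = 395.02/312.2 = 1.265279
Chained index = 100 × 1.060147 × 0.879289 × 1.265279 = 117.9463

117.95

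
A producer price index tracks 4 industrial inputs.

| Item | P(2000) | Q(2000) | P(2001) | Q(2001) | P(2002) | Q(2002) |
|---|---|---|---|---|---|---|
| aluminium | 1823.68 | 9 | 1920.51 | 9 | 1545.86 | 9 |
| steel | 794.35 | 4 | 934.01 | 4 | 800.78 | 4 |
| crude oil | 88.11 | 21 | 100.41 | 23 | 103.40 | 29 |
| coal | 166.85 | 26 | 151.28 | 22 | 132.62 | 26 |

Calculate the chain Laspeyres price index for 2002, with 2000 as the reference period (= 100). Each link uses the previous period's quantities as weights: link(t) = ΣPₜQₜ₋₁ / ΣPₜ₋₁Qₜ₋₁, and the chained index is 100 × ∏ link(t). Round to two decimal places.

88.26

Link 2000→2001:
ΣP(2001)Q(2000) = 1920.51×9 + 934.01×4 + 100.41×21 + 151.28×26 = 17284.59 + 3736.04 + 2108.61 + 3933.28 = 27062.52
ΣP(2000)Q(2000) = 1823.68×9 + 794.35×4 + 88.11×21 + 166.85×26 = 16413.12 + 3177.4 + 1850.31 + 4338.1 = 25778.93
link = 27062.52/25778.93 = 1.049792
Link 2001→2002:
ΣP(2002)Q(2001) = 1545.86×9 + 800.78×4 + 103.40×23 + 132.62×22 = 13912.74 + 3203.12 + 2378.2 + 2917.64 = 22411.7
ΣP(2001)Q(2001) = 1920.51×9 + 934.01×4 + 100.41×23 + 151.28×22 = 17284.59 + 3736.04 + 2309.43 + 3328.16 = 26658.22
link = 22411.7/26658.22 = 0.840705
Chained index = 100 × 1.049792 × 0.840705 = 88.2566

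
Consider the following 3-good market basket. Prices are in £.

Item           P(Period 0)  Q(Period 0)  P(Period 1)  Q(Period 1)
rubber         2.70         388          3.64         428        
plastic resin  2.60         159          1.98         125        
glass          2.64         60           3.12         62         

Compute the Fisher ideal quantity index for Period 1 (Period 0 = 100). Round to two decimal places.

Laspeyres component (base-period weights):
ΣP(Period 0)Q(Period 1) = 2.70×428 + 2.60×125 + 2.64×62 = 1155.6 + 325 + 163.68 = 1644.28
ΣP(Period 0)Q(Period 0) = 2.70×388 + 2.60×159 + 2.64×60 = 1047.6 + 413.4 + 158.4 = 1619.4
L = 1644.28 / 1619.4 × 100 = 101.5364
Paasche component (current-period weights):
ΣP(Period 1)Q(Period 1) = 3.64×428 + 1.98×125 + 3.12×62 = 1557.92 + 247.5 + 193.44 = 1998.86
ΣP(Period 1)Q(Period 0) = 3.64×388 + 1.98×159 + 3.12×60 = 1412.32 + 314.82 + 187.2 = 1914.34
P = 1998.86 / 1914.34 × 100 = 104.4151
Fisher = √(L × P) = √(101.5364 × 104.4151) = 102.9657

102.97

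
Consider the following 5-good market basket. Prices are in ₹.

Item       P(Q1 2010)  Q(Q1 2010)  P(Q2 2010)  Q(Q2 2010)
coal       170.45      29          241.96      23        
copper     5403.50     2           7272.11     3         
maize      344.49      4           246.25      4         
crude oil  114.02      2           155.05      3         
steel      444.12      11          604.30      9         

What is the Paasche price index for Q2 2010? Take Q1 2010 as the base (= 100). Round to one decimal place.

Paasche price index uses current-period quantities as weights.
ΣP(Q2 2010)·Q(Q2 2010) = 241.96×23 + 7272.11×3 + 246.25×4 + 155.05×3 + 604.30×9 = 5565.08 + 21816.33 + 985 + 465.15 + 5438.7 = 34270.26
ΣP(Q1 2010)·Q(Q2 2010) = 170.45×23 + 5403.50×3 + 344.49×4 + 114.02×3 + 444.12×9 = 3920.35 + 16210.5 + 1377.96 + 342.06 + 3997.08 = 25847.95
Index = 34270.26 / 25847.95 × 100 = 132.5841

132.6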